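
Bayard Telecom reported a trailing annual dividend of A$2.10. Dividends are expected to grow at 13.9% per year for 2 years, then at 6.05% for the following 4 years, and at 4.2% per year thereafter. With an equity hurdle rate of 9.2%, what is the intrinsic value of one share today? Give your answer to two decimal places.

Three-stage DDM. Project D₁…D_6; terminal Gordon value at t=6 with g = 0.042; discount at r = 0.092.
D_1 = 2.3919
D_2 = 2.7244
D_3 = 2.8892
D_4 = 3.0640
D_5 = 3.2494
D_6 = 3.4460
TV_6 = 3.5907/(0.092−0.042) = 71.8137
P₀ = Σ Dₜ/(1+r)ᵗ + TV_6/(1+r)^6 = 55.3251

A$55.33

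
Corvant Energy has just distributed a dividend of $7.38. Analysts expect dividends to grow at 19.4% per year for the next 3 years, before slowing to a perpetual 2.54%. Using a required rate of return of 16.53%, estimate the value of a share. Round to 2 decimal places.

Two-stage DDM. Project D₁…D_3 at 0.194, terminal growth 0.0254, discount at r = 0.1653.
D_1 = 8.8117
D_2 = 10.5212
D_3 = 12.5623
Terminal value at t=3: TV = D_4/(r−g) = 12.8814/(0.1653−0.0254) = 92.0757
P₀ = 8.8117/(1+0.1653)^1 + 10.5212/(1+0.1653)^2 + 12.5623/(1+0.1653)^3 + 92.0757/(1+0.1653)^3 = 81.4364

$81.44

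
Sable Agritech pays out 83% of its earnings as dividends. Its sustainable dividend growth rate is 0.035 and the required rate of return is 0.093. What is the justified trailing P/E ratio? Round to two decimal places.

14.81

Justified trailing P/E = b(1+g)/(r−g) = 0.83×(1+0.035)/(0.093−0.035) = 14.8112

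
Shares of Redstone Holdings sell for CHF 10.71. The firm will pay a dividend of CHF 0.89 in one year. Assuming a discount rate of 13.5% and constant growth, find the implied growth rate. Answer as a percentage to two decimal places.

From P₀ = D₁/(r − g), the implied growth is g = r − D₁/P₀.
g = 0.135 − 0.89/10.71 = 0.135 − 0.08310 = 0.05190

5.19%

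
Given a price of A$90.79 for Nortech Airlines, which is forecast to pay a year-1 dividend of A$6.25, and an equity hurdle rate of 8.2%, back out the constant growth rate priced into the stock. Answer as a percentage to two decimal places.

From P₀ = D₁/(r − g), the implied growth is g = r − D₁/P₀.
g = 0.082 − 6.25/90.79 = 0.082 − 0.06884 = 0.01316

1.32%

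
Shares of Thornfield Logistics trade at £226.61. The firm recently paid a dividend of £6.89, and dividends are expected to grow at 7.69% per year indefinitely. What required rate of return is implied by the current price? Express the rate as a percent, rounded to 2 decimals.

Rearranging the constant-growth DDM: r = D₁/P₀ + g.
D₁ = 6.89 × (1 + 0.0769) = 7.4198.
r = 7.4198 / 226.61 + 0.0769 = 0.03274 + 0.0769 = 0.10964

10.96%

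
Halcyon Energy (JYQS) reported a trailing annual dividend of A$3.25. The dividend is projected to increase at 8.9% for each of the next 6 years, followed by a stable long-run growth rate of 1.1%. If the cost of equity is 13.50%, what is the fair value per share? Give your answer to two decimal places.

Two-stage DDM. Project D₁…D_6 at 0.089, terminal growth 0.011, discount at r = 0.135.
D_1 = 3.5393
D_2 = 3.8542
D_3 = 4.1973
D_4 = 4.5708
D_5 = 4.9776
D_6 = 5.4206
Terminal value at t=6: TV = D_7/(r−g) = 5.4803/(0.135−0.011) = 44.1957
P₀ = 3.5393/(1+0.135)^1 + 3.8542/(1+0.135)^2 + 4.1973/(1+0.135)^3 + 4.5708/(1+0.135)^4 + 4.9776/(1+0.135)^5 + 5.4206/(1+0.135)^6 + 44.1957/(1+0.135)^6 = 37.5864

A$37.59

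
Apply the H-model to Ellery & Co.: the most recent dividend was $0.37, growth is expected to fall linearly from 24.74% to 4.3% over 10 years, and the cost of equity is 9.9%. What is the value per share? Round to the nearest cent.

$13.64

H-model: P₀ = D₀[(1+g_L) + H(g_S−g_L)]/(r−g_L), with H = 10/2 = 5.
P₀ = 0.37 × [(1+0.043) + 5×(0.2474−0.043)] / (0.099−0.043)
   = 0.37 × 2.0650 / 0.056 = 13.6437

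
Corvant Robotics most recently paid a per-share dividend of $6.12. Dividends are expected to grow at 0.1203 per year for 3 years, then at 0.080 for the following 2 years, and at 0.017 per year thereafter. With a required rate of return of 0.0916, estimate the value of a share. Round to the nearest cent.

Three-stage DDM. Project D₁…D_5; terminal Gordon value at t=5 with g = 0.017; discount at r = 0.0916.
D_1 = 6.8562
D_2 = 7.6810
D_3 = 8.6051
D_4 = 9.2935
D_5 = 10.0370
TV_5 = 10.2076/(0.0916−0.017) = 136.8309
P₀ = Σ Dₜ/(1+r)ᵗ + TV_5/(1+r)^5 = 120.6442

$120.64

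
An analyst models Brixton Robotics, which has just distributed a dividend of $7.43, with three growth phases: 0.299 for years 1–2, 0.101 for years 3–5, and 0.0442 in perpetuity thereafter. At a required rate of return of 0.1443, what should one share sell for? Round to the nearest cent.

$133.58

Three-stage DDM. Project D₁…D_5; terminal Gordon value at t=5 with g = 0.0442; discount at r = 0.1443.
D_1 = 9.6516
D_2 = 12.5374
D_3 = 13.8037
D_4 = 15.1978
D_5 = 16.7328
TV_5 = 17.4724/(0.1443−0.0442) = 174.5495
P₀ = Σ Dₜ/(1+r)ᵗ + TV_5/(1+r)^5 = 133.5790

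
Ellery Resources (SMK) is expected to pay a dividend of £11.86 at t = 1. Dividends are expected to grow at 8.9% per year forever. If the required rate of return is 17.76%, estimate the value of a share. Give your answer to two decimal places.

£133.86

Gordon growth model: P₀ = D₁/(r − g), with D₁ = 11.86 given directly.
P₀ = 11.8600 / (0.1776 − 0.089) = 11.8600 / 0.0886 = 133.8600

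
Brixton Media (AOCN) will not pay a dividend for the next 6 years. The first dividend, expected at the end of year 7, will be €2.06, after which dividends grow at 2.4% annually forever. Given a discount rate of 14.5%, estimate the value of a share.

Deferred-dividend DDM. At t=6 the remaining stream is a growing perpetuity with first payment D_7 = 2.06.
V_6 = D_7/(r−g) = 2.06/(0.145−0.024) = 17.0248
P₀ = V_6/(1+r)^6 = 17.0248/(1+0.145)^6 = 7.5553

€7.56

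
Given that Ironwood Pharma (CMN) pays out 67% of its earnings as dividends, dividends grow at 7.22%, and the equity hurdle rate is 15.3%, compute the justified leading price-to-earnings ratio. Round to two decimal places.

Justified leading P/E = b/(r−g) = 0.67/(0.153−0.0722) = 8.2921

8.29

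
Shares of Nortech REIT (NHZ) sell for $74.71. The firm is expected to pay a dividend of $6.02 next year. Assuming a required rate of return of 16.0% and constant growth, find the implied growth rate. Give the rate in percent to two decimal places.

From P₀ = D₁/(r − g), the implied growth is g = r − D₁/P₀.
g = 0.16 − 6.02/74.71 = 0.16 − 0.08058 = 0.07942

7.94%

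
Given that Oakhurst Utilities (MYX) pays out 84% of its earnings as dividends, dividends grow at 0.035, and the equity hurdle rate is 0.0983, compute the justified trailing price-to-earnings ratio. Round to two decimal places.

13.73

Justified trailing P/E = b(1+g)/(r−g) = 0.84×(1+0.035)/(0.0983−0.035) = 13.7346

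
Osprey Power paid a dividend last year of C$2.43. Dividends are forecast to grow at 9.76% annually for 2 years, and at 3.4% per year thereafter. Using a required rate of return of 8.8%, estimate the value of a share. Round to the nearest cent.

Two-stage DDM. Project D₁…D_2 at 0.0976, terminal growth 0.034, discount at r = 0.088.
D_1 = 2.6672
D_2 = 2.9275
Terminal value at t=2: TV = D_3/(r−g) = 3.0270/(0.088−0.034) = 56.0559
P₀ = 2.6672/(1+0.088)^1 + 2.9275/(1+0.088)^2 + 56.0559/(1+0.088)^2 = 52.2793

C$52.28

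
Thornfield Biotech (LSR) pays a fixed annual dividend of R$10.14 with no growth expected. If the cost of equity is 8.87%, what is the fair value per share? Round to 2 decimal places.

R$114.32

Zero-growth DDM (perpetuity): P₀ = D/r = 10.14 / 0.0887 = 114.3179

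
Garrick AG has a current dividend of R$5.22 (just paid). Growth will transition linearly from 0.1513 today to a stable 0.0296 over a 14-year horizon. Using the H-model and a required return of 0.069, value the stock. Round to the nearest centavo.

R$249.27

H-model: P₀ = D₀[(1+g_L) + H(g_S−g_L)]/(r−g_L), with H = 14/2 = 7.
P₀ = 5.22 × [(1+0.0296) + 7×(0.1513−0.0296)] / (0.069−0.0296)
   = 5.22 × 1.8815 / 0.0394 = 249.2749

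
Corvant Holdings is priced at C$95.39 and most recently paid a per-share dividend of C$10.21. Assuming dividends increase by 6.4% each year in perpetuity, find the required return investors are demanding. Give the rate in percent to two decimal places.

Rearranging the constant-growth DDM: r = D₁/P₀ + g.
D₁ = 10.21 × (1 + 0.064) = 10.8634.
r = 10.8634 / 95.39 + 0.064 = 0.11388 + 0.064 = 0.17788

17.79%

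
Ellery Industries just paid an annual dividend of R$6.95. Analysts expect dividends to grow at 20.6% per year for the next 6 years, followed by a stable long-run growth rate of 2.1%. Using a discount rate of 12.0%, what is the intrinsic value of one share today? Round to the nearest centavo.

R$166.18

Two-stage DDM. Project D₁…D_6 at 0.206, terminal growth 0.021, discount at r = 0.12.
D_1 = 8.3817
D_2 = 10.1083
D_3 = 12.1906
D_4 = 14.7019
D_5 = 17.7305
D_6 = 21.3830
Terminal value at t=6: TV = D_7/(r−g) = 21.8320/(0.12−0.021) = 220.5257
P₀ = 8.3817/(1+0.12)^1 + 10.1083/(1+0.12)^2 + 12.1906/(1+0.12)^3 + 14.7019/(1+0.12)^4 + 17.7305/(1+0.12)^5 + 21.3830/(1+0.12)^6 + 220.5257/(1+0.12)^6 = 166.1816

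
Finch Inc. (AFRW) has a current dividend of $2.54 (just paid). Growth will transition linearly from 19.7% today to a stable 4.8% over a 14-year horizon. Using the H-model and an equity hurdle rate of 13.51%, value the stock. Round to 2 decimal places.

$60.98

H-model: P₀ = D₀[(1+g_L) + H(g_S−g_L)]/(r−g_L), with H = 14/2 = 7.
P₀ = 2.54 × [(1+0.048) + 7×(0.197−0.048)] / (0.1351−0.048)
   = 2.54 × 2.0910 / 0.0871 = 60.9775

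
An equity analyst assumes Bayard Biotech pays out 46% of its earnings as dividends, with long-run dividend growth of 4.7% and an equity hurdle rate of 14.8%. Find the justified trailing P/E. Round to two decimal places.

Justified trailing P/E = b(1+g)/(r−g) = 0.46×(1+0.047)/(0.148−0.047) = 4.7685

4.77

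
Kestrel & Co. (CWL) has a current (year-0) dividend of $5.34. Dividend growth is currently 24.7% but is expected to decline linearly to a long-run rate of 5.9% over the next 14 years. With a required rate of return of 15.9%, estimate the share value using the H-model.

H-model: P₀ = D₀[(1+g_L) + H(g_S−g_L)]/(r−g_L), with H = 14/2 = 7.
P₀ = 5.34 × [(1+0.059) + 7×(0.247−0.059)] / (0.159−0.059)
   = 5.34 × 2.3750 / 0.1 = 126.8250

$126.82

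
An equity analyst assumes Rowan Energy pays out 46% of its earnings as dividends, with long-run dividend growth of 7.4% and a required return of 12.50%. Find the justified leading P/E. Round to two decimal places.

9.02

Justified leading P/E = b/(r−g) = 0.46/(0.125−0.074) = 9.0196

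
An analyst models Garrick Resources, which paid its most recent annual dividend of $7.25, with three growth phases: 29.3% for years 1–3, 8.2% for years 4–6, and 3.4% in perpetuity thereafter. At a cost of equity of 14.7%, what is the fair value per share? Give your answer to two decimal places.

Three-stage DDM. Project D₁…D_6; terminal Gordon value at t=6 with g = 0.034; discount at r = 0.147.
D_1 = 9.3742
D_2 = 12.1209
D_3 = 15.6723
D_4 = 16.9575
D_5 = 18.3480
D_6 = 19.8525
TV_6 = 20.5275/(0.147−0.034) = 181.6592
P₀ = Σ Dₜ/(1+r)ᵗ + TV_6/(1+r)^6 = 135.3065

$135.31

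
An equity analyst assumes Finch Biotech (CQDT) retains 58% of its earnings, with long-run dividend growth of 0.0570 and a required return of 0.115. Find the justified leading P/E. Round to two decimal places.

Payout ratio b = 1 − 0.58 = 0.42.
Justified leading P/E = b/(r−g) = 0.42/(0.115−0.057) = 7.2414

7.24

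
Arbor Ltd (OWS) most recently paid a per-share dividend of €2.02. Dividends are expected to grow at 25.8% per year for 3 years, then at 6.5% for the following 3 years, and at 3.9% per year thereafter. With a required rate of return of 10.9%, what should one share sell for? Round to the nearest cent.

€54.76

Three-stage DDM. Project D₁…D_6; terminal Gordon value at t=6 with g = 0.039; discount at r = 0.109.
D_1 = 2.5412
D_2 = 3.1968
D_3 = 4.0215
D_4 = 4.2829
D_5 = 4.5613
D_6 = 4.8578
TV_6 = 5.0473/(0.109−0.039) = 72.1040
P₀ = Σ Dₜ/(1+r)ᵗ + TV_6/(1+r)^6 = 54.7599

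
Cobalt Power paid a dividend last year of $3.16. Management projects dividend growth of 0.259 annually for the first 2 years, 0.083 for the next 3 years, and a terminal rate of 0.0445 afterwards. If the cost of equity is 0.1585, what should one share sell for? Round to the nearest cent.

$44.90

Three-stage DDM. Project D₁…D_5; terminal Gordon value at t=5 with g = 0.0445; discount at r = 0.1585.
D_1 = 3.9784
D_2 = 5.0089
D_3 = 5.4246
D_4 = 5.8748
D_5 = 6.3624
TV_5 = 6.6456/(0.1585−0.0445) = 58.2945
P₀ = Σ Dₜ/(1+r)ᵗ + TV_5/(1+r)^5 = 44.9003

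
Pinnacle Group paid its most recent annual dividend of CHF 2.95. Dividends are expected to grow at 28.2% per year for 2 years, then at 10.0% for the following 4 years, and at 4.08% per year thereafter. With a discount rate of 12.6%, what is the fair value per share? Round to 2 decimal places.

Three-stage DDM. Project D₁…D_6; terminal Gordon value at t=6 with g = 0.0408; discount at r = 0.126.
D_1 = 3.7819
D_2 = 4.8484
D_3 = 5.3332
D_4 = 5.8666
D_5 = 6.4532
D_6 = 7.0985
TV_6 = 7.3882/(0.126−0.0408) = 86.7155
P₀ = Σ Dₜ/(1+r)ᵗ + TV_6/(1+r)^6 = 64.1627

CHF 64.16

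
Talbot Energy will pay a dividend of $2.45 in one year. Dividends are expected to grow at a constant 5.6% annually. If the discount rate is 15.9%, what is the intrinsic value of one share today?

$23.79

Gordon growth model: P₀ = D₁/(r − g), with D₁ = 2.45 given directly.
P₀ = 2.4500 / (0.159 − 0.056) = 2.4500 / 0.103 = 23.7864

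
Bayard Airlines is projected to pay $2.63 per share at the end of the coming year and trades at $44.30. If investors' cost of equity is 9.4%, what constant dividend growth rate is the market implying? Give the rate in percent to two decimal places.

From P₀ = D₁/(r − g), the implied growth is g = r − D₁/P₀.
g = 0.094 − 2.63/44.30 = 0.094 − 0.05937 = 0.03463

3.46%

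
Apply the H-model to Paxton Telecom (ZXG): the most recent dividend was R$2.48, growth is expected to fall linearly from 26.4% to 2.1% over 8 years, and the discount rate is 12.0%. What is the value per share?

H-model: P₀ = D₀[(1+g_L) + H(g_S−g_L)]/(r−g_L), with H = 8/2 = 4.
P₀ = 2.48 × [(1+0.021) + 4×(0.264−0.021)] / (0.12−0.021)
   = 2.48 × 1.9930 / 0.099 = 49.9257

R$49.93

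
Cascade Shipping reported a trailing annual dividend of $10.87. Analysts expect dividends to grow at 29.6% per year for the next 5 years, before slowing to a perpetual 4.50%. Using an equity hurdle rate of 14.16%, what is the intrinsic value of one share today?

$302.53

Two-stage DDM. Project D₁…D_5 at 0.296, terminal growth 0.045, discount at r = 0.1416.
D_1 = 14.0875
D_2 = 18.2574
D_3 = 23.6616
D_4 = 30.6655
D_5 = 39.7424
Terminal value at t=5: TV = D_6/(r−g) = 41.5309/(0.1416−0.045) = 429.9260
P₀ = 14.0875/(1+0.1416)^1 + 18.2574/(1+0.1416)^2 + 23.6616/(1+0.1416)^3 + 30.6655/(1+0.1416)^4 + 39.7424/(1+0.1416)^5 + 429.9260/(1+0.1416)^5 = 302.5345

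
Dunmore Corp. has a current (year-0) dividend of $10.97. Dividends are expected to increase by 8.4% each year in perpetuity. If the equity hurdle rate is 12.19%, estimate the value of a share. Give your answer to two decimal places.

$313.76

Gordon growth model: P₀ = D₁/(r − g). D₁ = 10.97 × (1 + 0.084) = 11.8915.
P₀ = 11.8915 / (0.1219 − 0.084) = 11.8915 / 0.0379 = 313.7594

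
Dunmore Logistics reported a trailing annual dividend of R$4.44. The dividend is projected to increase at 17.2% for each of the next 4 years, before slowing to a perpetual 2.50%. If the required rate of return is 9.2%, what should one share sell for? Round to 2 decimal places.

R$111.39

Two-stage DDM. Project D₁…D_4 at 0.172, terminal growth 0.025, discount at r = 0.092.
D_1 = 5.2037
D_2 = 6.0987
D_3 = 7.1477
D_4 = 8.3771
Terminal value at t=4: TV = D_5/(r−g) = 8.5865/(0.092−0.025) = 128.1570
P₀ = 5.2037/(1+0.092)^1 + 6.0987/(1+0.092)^2 + 7.1477/(1+0.092)^3 + 8.3771/(1+0.092)^4 + 128.1570/(1+0.092)^4 = 111.3863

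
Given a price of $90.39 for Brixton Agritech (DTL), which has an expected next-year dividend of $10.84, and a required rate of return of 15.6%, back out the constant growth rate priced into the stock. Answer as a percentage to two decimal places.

3.61%

From P₀ = D₁/(r − g), the implied growth is g = r − D₁/P₀.
g = 0.156 − 10.84/90.39 = 0.156 − 0.11992 = 0.03608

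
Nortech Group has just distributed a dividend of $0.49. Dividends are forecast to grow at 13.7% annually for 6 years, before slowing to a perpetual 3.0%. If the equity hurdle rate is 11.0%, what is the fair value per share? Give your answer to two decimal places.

Two-stage DDM. Project D₁…D_6 at 0.137, terminal growth 0.03, discount at r = 0.11.
D_1 = 0.5571
D_2 = 0.6335
D_3 = 0.7202
D_4 = 0.8189
D_5 = 0.9311
D_6 = 1.0587
Terminal value at t=6: TV = D_7/(r−g) = 1.0904/(0.11−0.03) = 13.6303
P₀ = 0.5571/(1+0.11)^1 + 0.6335/(1+0.11)^2 + 0.7202/(1+0.11)^3 + 0.8189/(1+0.11)^4 + 0.9311/(1+0.11)^5 + 1.0587/(1+0.11)^6 + 13.6303/(1+0.11)^6 = 10.4880

$10.49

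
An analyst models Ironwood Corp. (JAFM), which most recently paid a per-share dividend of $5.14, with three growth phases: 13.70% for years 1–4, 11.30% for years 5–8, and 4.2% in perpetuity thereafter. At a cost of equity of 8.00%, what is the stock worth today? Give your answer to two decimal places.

$245.96

Three-stage DDM. Project D₁…D_8; terminal Gordon value at t=8 with g = 0.042; discount at r = 0.08.
D_1 = 5.8442
D_2 = 6.6448
D_3 = 7.5552
D_4 = 8.5902
D_5 = 9.5609
D_6 = 10.6413
D_7 = 11.8438
D_8 = 13.1821
TV_8 = 13.7358/(0.08−0.042) = 361.4679
P₀ = Σ Dₜ/(1+r)ᵗ + TV_8/(1+r)^8 = 245.9551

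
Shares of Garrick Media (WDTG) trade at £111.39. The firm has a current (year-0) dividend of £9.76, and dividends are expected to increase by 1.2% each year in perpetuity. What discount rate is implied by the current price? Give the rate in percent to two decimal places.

10.07%

Rearranging the constant-growth DDM: r = D₁/P₀ + g.
D₁ = 9.76 × (1 + 0.012) = 9.8771.
r = 9.8771 / 111.39 + 0.012 = 0.08867 + 0.012 = 0.10067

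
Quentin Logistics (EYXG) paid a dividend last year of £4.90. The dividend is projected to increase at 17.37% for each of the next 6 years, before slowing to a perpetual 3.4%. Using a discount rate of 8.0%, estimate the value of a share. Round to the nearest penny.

Two-stage DDM. Project D₁…D_6 at 0.1737, terminal growth 0.034, discount at r = 0.08.
D_1 = 5.7511
D_2 = 6.7501
D_3 = 7.9226
D_4 = 9.2987
D_5 = 10.9139
D_6 = 12.8097
Terminal value at t=6: TV = D_7/(r−g) = 13.2452/(0.08−0.034) = 287.9396
P₀ = 5.7511/(1+0.08)^1 + 6.7501/(1+0.08)^2 + 7.9226/(1+0.08)^3 + 9.2987/(1+0.08)^4 + 10.9139/(1+0.08)^5 + 12.8097/(1+0.08)^6 + 287.9396/(1+0.08)^6 = 221.1872

£221.19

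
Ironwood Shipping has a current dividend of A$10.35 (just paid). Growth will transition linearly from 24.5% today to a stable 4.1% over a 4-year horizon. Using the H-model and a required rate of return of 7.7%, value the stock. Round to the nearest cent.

H-model: P₀ = D₀[(1+g_L) + H(g_S−g_L)]/(r−g_L), with H = 4/2 = 2.
P₀ = 10.35 × [(1+0.041) + 2×(0.245−0.041)] / (0.077−0.041)
   = 10.35 × 1.4490 / 0.036 = 416.5875

A$416.59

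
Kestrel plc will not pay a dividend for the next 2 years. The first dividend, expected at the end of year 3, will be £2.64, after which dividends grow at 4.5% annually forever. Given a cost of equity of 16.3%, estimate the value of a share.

Deferred-dividend DDM. At t=2 the remaining stream is a growing perpetuity with first payment D_3 = 2.64.
V_2 = D_3/(r−g) = 2.64/(0.163−0.045) = 22.3729
P₀ = V_2/(1+r)^2 = 22.3729/(1+0.163)^2 = 16.5410

£16.54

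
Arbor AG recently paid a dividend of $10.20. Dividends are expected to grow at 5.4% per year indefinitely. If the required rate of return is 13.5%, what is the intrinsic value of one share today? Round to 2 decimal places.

Gordon growth model: P₀ = D₁/(r − g). D₁ = 10.20 × (1 + 0.054) = 10.7508.
P₀ = 10.7508 / (0.135 − 0.054) = 10.7508 / 0.081 = 132.7259

$132.73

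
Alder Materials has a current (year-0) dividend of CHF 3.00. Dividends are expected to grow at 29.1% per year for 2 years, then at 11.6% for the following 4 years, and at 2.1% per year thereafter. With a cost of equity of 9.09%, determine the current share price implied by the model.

CHF 92.76

Three-stage DDM. Project D₁…D_6; terminal Gordon value at t=6 with g = 0.021; discount at r = 0.0909.
D_1 = 3.8730
D_2 = 5.0000
D_3 = 5.5800
D_4 = 6.2273
D_5 = 6.9497
D_6 = 7.7559
TV_6 = 7.9187/(0.0909−0.021) = 113.2867
P₀ = Σ Dₜ/(1+r)ᵗ + TV_6/(1+r)^6 = 92.7625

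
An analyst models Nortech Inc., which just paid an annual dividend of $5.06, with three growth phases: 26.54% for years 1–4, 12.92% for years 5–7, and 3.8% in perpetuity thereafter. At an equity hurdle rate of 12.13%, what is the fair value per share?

Three-stage DDM. Project D₁…D_7; terminal Gordon value at t=7 with g = 0.038; discount at r = 0.1213.
D_1 = 6.4029
D_2 = 8.1023
D_3 = 10.2526
D_4 = 12.9736
D_5 = 14.6498
D_6 = 16.5426
D_7 = 18.6799
TV_7 = 19.3897/(0.1213−0.038) = 232.7699
P₀ = Σ Dₜ/(1+r)ᵗ + TV_7/(1+r)^7 = 157.0442

$157.04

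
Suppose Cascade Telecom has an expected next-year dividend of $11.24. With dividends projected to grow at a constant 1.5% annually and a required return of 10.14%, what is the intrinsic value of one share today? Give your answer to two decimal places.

$130.09

Gordon growth model: P₀ = D₁/(r − g), with D₁ = 11.24 given directly.
P₀ = 11.2400 / (0.1014 − 0.015) = 11.2400 / 0.0864 = 130.0926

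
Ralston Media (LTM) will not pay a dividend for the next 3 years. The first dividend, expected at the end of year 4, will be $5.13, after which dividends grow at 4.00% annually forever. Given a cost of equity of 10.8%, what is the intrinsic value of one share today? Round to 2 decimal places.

Deferred-dividend DDM. At t=3 the remaining stream is a growing perpetuity with first payment D_4 = 5.13.
V_3 = D_4/(r−g) = 5.13/(0.108−0.04) = 75.4412
P₀ = V_3/(1+r)^3 = 75.4412/(1+0.108)^3 = 55.4612

$55.46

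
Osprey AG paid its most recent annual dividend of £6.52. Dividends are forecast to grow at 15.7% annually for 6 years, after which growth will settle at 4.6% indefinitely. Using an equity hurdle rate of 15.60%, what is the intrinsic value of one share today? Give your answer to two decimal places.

£101.56

Two-stage DDM. Project D₁…D_6 at 0.157, terminal growth 0.046, discount at r = 0.156.
D_1 = 7.5436
D_2 = 8.7280
D_3 = 10.0983
D_4 = 11.6837
D_5 = 13.5181
D_6 = 15.6404
Terminal value at t=6: TV = D_7/(r−g) = 16.3599/(0.156−0.046) = 148.7259
P₀ = 7.5436/(1+0.156)^1 + 8.7280/(1+0.156)^2 + 10.0983/(1+0.156)^3 + 11.6837/(1+0.156)^4 + 13.5181/(1+0.156)^5 + 15.6404/(1+0.156)^6 + 148.7259/(1+0.156)^6 = 101.5604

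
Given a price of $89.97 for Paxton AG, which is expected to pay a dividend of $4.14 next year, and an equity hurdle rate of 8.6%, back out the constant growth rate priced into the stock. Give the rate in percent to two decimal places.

From P₀ = D₁/(r − g), the implied growth is g = r − D₁/P₀.
g = 0.086 − 4.14/89.97 = 0.086 − 0.04602 = 0.03998

4.00%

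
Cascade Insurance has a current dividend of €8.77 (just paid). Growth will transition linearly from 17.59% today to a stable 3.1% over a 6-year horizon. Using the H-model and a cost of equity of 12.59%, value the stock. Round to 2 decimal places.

H-model: P₀ = D₀[(1+g_L) + H(g_S−g_L)]/(r−g_L), with H = 6/2 = 3.
P₀ = 8.77 × [(1+0.031) + 3×(0.1759−0.031)] / (0.1259−0.031)
   = 8.77 × 1.4657 / 0.0949 = 135.4498

€135.45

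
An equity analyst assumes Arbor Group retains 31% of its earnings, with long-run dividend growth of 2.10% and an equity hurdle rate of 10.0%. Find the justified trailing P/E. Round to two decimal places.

8.92

Payout ratio b = 1 − 0.31 = 0.69.
Justified trailing P/E = b(1+g)/(r−g) = 0.69×(1+0.021)/(0.1−0.021) = 8.9176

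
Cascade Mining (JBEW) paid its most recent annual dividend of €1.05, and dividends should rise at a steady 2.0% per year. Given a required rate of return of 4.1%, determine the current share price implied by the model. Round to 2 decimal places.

€51.00

Gordon growth model: P₀ = D₁/(r − g). D₁ = 1.05 × (1 + 0.02) = 1.0710.
P₀ = 1.0710 / (0.041 − 0.02) = 1.0710 / 0.021 = 51.0000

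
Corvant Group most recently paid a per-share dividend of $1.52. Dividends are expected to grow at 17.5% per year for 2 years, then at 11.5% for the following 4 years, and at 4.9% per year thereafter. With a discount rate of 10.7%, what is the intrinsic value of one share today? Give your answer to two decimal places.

Three-stage DDM. Project D₁…D_6; terminal Gordon value at t=6 with g = 0.049; discount at r = 0.107.
D_1 = 1.7860
D_2 = 2.0985
D_3 = 2.3399
D_4 = 2.6090
D_5 = 2.9090
D_6 = 3.2435
TV_6 = 3.4025/(0.107−0.049) = 58.6633
P₀ = Σ Dₜ/(1+r)ᵗ + TV_6/(1+r)^6 = 42.1776

$42.18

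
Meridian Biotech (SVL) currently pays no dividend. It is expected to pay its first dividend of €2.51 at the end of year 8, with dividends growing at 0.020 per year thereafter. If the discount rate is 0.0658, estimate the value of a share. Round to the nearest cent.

€35.08

Deferred-dividend DDM. At t=7 the remaining stream is a growing perpetuity with first payment D_8 = 2.51.
V_7 = D_8/(r−g) = 2.51/(0.0658−0.02) = 54.8035
P₀ = V_7/(1+r)^7 = 54.8035/(1+0.0658)^7 = 35.0815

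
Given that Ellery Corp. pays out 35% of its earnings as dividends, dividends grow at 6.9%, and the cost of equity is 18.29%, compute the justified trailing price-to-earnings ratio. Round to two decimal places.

Justified trailing P/E = b(1+g)/(r−g) = 0.35×(1+0.069)/(0.1829−0.069) = 3.2849

3.28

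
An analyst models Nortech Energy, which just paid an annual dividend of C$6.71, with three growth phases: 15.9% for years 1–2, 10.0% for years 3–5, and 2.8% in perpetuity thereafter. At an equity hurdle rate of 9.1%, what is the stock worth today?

Three-stage DDM. Project D₁…D_5; terminal Gordon value at t=5 with g = 0.028; discount at r = 0.091.
D_1 = 7.7769
D_2 = 9.0134
D_3 = 9.9148
D_4 = 10.9062
D_5 = 11.9969
TV_5 = 12.3328/(0.091−0.028) = 195.7582
P₀ = Σ Dₜ/(1+r)ᵗ + TV_5/(1+r)^5 = 164.4425

C$164.44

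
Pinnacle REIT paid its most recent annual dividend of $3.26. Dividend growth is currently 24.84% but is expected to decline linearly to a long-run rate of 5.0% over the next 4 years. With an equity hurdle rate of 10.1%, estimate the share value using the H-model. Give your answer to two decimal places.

$92.48

H-model: P₀ = D₀[(1+g_L) + H(g_S−g_L)]/(r−g_L), with H = 4/2 = 2.
P₀ = 3.26 × [(1+0.05) + 2×(0.2484−0.05)] / (0.101−0.05)
   = 3.26 × 1.4468 / 0.051 = 92.4817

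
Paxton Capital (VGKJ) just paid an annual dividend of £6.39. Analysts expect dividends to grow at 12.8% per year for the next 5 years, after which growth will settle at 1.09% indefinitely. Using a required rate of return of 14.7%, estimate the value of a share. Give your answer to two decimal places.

Two-stage DDM. Project D₁…D_5 at 0.128, terminal growth 0.0109, discount at r = 0.147.
D_1 = 7.2079
D_2 = 8.1305
D_3 = 9.1712
D_4 = 10.3452
D_5 = 11.6693
Terminal value at t=5: TV = D_6/(r−g) = 11.7965/(0.147−0.0109) = 86.6755
P₀ = 7.2079/(1+0.147)^1 + 8.1305/(1+0.147)^2 + 9.1712/(1+0.147)^3 + 10.3452/(1+0.147)^4 + 11.6693/(1+0.147)^5 + 86.6755/(1+0.147)^5 = 74.0564

£74.06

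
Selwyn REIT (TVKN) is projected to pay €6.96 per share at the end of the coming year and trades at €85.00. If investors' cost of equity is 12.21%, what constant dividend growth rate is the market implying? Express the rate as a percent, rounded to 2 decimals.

4.02%

From P₀ = D₁/(r − g), the implied growth is g = r − D₁/P₀.
g = 0.1221 − 6.96/85.00 = 0.1221 − 0.08188 = 0.04022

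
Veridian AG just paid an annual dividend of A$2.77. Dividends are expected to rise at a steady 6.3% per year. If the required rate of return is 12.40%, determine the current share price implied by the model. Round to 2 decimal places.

A$48.27

Gordon growth model: P₀ = D₁/(r − g). D₁ = 2.77 × (1 + 0.063) = 2.9445.
P₀ = 2.9445 / (0.124 − 0.063) = 2.9445 / 0.061 = 48.2707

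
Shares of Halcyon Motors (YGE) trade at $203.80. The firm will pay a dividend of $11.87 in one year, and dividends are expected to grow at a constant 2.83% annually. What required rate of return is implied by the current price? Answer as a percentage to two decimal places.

8.65%

Rearranging the constant-growth DDM: r = D₁/P₀ + g.
r = 11.8700 / 203.80 + 0.0283 = 0.05824 + 0.0283 = 0.08654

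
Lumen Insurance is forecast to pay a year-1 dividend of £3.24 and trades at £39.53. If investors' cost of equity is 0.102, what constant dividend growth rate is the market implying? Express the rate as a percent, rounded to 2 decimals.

2.00%

From P₀ = D₁/(r − g), the implied growth is g = r − D₁/P₀.
g = 0.102 − 3.24/39.53 = 0.102 − 0.08196 = 0.02004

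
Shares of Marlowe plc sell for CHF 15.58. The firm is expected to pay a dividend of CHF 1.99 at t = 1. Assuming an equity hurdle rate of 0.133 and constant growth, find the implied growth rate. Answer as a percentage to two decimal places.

0.53%

From P₀ = D₁/(r − g), the implied growth is g = r − D₁/P₀.
g = 0.133 − 1.99/15.58 = 0.133 − 0.12773 = 0.00527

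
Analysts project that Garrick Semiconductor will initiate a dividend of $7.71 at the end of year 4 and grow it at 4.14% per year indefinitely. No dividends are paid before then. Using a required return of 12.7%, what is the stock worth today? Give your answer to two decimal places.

$62.92

Deferred-dividend DDM. At t=3 the remaining stream is a growing perpetuity with first payment D_4 = 7.71.
V_3 = D_4/(r−g) = 7.71/(0.127−0.0414) = 90.0701
P₀ = V_3/(1+r)^3 = 90.0701/(1+0.127)^3 = 62.9229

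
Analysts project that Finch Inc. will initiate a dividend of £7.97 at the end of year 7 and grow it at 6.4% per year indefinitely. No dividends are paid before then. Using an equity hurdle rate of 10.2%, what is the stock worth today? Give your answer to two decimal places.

£117.11

Deferred-dividend DDM. At t=6 the remaining stream is a growing perpetuity with first payment D_7 = 7.97.
V_6 = D_7/(r−g) = 7.97/(0.102−0.064) = 209.7368
P₀ = V_6/(1+r)^6 = 209.7368/(1+0.102)^6 = 117.1076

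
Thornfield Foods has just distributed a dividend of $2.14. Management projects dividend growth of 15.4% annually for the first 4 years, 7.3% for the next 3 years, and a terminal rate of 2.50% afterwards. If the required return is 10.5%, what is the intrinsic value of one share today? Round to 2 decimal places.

$46.62

Three-stage DDM. Project D₁…D_7; terminal Gordon value at t=7 with g = 0.025; discount at r = 0.105.
D_1 = 2.4696
D_2 = 2.8499
D_3 = 3.2888
D_4 = 3.7952
D_5 = 4.0723
D_6 = 4.3695
D_7 = 4.6885
TV_7 = 4.8057/(0.105−0.025) = 60.0717
P₀ = Σ Dₜ/(1+r)ᵗ + TV_7/(1+r)^7 = 46.6180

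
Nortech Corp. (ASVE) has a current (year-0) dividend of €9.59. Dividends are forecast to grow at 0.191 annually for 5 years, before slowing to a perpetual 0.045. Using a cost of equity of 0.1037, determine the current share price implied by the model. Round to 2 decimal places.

€310.41

Two-stage DDM. Project D₁…D_5 at 0.191, terminal growth 0.045, discount at r = 0.1037.
D_1 = 11.4217
D_2 = 13.6032
D_3 = 16.2015
D_4 = 19.2959
D_5 = 22.9814
Terminal value at t=5: TV = D_6/(r−g) = 24.0156/(0.1037−0.045) = 409.1246
P₀ = 11.4217/(1+0.1037)^1 + 13.6032/(1+0.1037)^2 + 16.2015/(1+0.1037)^3 + 19.2959/(1+0.1037)^4 + 22.9814/(1+0.1037)^5 + 409.1246/(1+0.1037)^5 = 310.4062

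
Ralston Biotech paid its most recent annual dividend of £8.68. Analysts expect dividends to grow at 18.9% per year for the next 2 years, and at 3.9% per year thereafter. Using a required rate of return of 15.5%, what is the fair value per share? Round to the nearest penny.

£100.52

Two-stage DDM. Project D₁…D_2 at 0.189, terminal growth 0.039, discount at r = 0.155.
D_1 = 10.3205
D_2 = 12.2711
Terminal value at t=2: TV = D_3/(r−g) = 12.7497/(0.155−0.039) = 109.9110
P₀ = 10.3205/(1+0.155)^1 + 12.2711/(1+0.155)^2 + 109.9110/(1+0.155)^2 = 100.5245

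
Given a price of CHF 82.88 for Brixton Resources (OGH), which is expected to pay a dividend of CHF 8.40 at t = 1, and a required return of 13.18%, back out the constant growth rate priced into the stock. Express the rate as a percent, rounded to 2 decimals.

From P₀ = D₁/(r − g), the implied growth is g = r − D₁/P₀.
g = 0.1318 − 8.40/82.88 = 0.1318 − 0.10135 = 0.03045

3.04%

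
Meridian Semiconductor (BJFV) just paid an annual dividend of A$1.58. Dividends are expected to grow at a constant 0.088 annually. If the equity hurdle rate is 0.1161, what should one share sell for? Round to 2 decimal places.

Gordon growth model: P₀ = D₁/(r − g). D₁ = 1.58 × (1 + 0.088) = 1.7190.
P₀ = 1.7190 / (0.1161 − 0.088) = 1.7190 / 0.0281 = 61.1758

A$61.18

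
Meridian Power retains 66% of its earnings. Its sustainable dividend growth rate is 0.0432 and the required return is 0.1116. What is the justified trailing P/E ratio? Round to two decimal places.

5.19

Payout ratio b = 1 − 0.66 = 0.34.
Justified trailing P/E = b(1+g)/(r−g) = 0.34×(1+0.0432)/(0.1116−0.0432) = 5.1855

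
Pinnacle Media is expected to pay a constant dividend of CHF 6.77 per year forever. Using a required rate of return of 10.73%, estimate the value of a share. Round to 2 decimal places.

Zero-growth DDM (perpetuity): P₀ = D/r = 6.77 / 0.1073 = 63.0941

CHF 63.09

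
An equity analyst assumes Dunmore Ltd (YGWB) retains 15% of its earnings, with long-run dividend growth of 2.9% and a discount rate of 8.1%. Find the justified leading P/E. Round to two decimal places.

Payout ratio b = 1 − 0.15 = 0.85.
Justified leading P/E = b/(r−g) = 0.85/(0.081−0.029) = 16.3462

16.35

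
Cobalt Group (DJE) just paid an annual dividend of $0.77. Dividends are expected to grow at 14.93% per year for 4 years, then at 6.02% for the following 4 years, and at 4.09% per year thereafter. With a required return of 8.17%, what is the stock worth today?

$30.43

Three-stage DDM. Project D₁…D_8; terminal Gordon value at t=8 with g = 0.0409; discount at r = 0.0817.
D_1 = 0.8850
D_2 = 1.0171
D_3 = 1.1689
D_4 = 1.3435
D_5 = 1.4243
D_6 = 1.5101
D_7 = 1.6010
D_8 = 1.6974
TV_8 = 1.7668/(0.0817−0.0409) = 43.3036
P₀ = Σ Dₜ/(1+r)ᵗ + TV_8/(1+r)^8 = 30.4293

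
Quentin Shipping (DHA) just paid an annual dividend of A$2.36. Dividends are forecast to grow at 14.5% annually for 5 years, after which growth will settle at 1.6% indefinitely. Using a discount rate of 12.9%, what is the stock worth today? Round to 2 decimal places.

Two-stage DDM. Project D₁…D_5 at 0.145, terminal growth 0.016, discount at r = 0.129.
D_1 = 2.7022
D_2 = 3.0940
D_3 = 3.5427
D_4 = 4.0563
D_5 = 4.6445
Terminal value at t=5: TV = D_6/(r−g) = 4.7188/(0.129−0.016) = 41.7594
P₀ = 2.7022/(1+0.129)^1 + 3.0940/(1+0.129)^2 + 3.5427/(1+0.129)^3 + 4.0563/(1+0.129)^4 + 4.6445/(1+0.129)^5 + 41.7594/(1+0.129)^5 = 35.0772

A$35.08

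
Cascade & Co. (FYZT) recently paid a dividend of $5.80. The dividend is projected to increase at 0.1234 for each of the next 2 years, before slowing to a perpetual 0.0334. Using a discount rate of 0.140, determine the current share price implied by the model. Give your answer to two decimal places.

Two-stage DDM. Project D₁…D_2 at 0.1234, terminal growth 0.0334, discount at r = 0.14.
D_1 = 6.5157
D_2 = 7.3198
Terminal value at t=2: TV = D_3/(r−g) = 7.5642/(0.14−0.0334) = 70.9591
P₀ = 6.5157/(1+0.14)^1 + 7.3198/(1+0.14)^2 + 70.9591/(1+0.14)^2 = 65.9486

$65.95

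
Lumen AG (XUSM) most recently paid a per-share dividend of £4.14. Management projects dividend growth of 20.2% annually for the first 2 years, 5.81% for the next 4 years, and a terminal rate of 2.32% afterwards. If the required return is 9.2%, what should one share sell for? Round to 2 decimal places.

Three-stage DDM. Project D₁…D_6; terminal Gordon value at t=6 with g = 0.0232; discount at r = 0.092.
D_1 = 4.9763
D_2 = 5.9815
D_3 = 6.3290
D_4 = 6.6967
D_5 = 7.0858
D_6 = 7.4975
TV_6 = 7.6714/(0.092−0.0232) = 111.5034
P₀ = Σ Dₜ/(1+r)ᵗ + TV_6/(1+r)^6 = 93.8864

£93.89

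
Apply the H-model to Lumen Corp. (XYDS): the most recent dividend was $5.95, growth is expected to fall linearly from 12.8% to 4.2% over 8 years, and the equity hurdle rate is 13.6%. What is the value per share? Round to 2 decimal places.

$87.73

H-model: P₀ = D₀[(1+g_L) + H(g_S−g_L)]/(r−g_L), with H = 8/2 = 4.
P₀ = 5.95 × [(1+0.042) + 4×(0.128−0.042)] / (0.136−0.042)
   = 5.95 × 1.3860 / 0.094 = 87.7309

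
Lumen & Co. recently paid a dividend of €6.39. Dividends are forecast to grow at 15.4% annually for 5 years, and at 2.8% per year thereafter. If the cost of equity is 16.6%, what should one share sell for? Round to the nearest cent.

Two-stage DDM. Project D₁…D_5 at 0.154, terminal growth 0.028, discount at r = 0.166.
D_1 = 7.3741
D_2 = 8.5097
D_3 = 9.8202
D_4 = 11.3325
D_5 = 13.0777
Terminal value at t=5: TV = D_6/(r−g) = 13.4438/(0.166−0.028) = 97.4191
P₀ = 7.3741/(1+0.166)^1 + 8.5097/(1+0.166)^2 + 9.8202/(1+0.166)^3 + 11.3325/(1+0.166)^4 + 13.0777/(1+0.166)^5 + 97.4191/(1+0.166)^5 = 76.1783

€76.18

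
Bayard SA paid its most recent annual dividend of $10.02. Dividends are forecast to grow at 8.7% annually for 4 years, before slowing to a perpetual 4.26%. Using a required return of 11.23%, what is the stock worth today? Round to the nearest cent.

Two-stage DDM. Project D₁…D_4 at 0.087, terminal growth 0.0426, discount at r = 0.1123.
D_1 = 10.8917
D_2 = 11.8393
D_3 = 12.8693
D_4 = 13.9890
Terminal value at t=4: TV = D_5/(r−g) = 14.5849/(0.1123−0.0426) = 209.2526
P₀ = 10.8917/(1+0.1123)^1 + 11.8393/(1+0.1123)^2 + 12.8693/(1+0.1123)^3 + 13.9890/(1+0.1123)^4 + 209.2526/(1+0.1123)^4 = 174.5567

$174.56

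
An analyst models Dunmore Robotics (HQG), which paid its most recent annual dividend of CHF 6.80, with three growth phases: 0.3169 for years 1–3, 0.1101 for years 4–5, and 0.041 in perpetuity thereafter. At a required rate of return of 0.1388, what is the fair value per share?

Three-stage DDM. Project D₁…D_5; terminal Gordon value at t=5 with g = 0.041; discount at r = 0.1388.
D_1 = 8.9549
D_2 = 11.7927
D_3 = 15.5299
D_4 = 17.2397
D_5 = 19.1378
TV_5 = 19.9224/(0.1388−0.041) = 203.7058
P₀ = Σ Dₜ/(1+r)ᵗ + TV_5/(1+r)^5 = 154.0715

CHF 154.07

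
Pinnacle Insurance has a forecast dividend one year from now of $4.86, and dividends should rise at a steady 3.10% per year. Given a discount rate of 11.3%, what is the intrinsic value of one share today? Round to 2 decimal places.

Gordon growth model: P₀ = D₁/(r − g), with D₁ = 4.86 given directly.
P₀ = 4.8600 / (0.113 − 0.031) = 4.8600 / 0.082 = 59.2683

$59.27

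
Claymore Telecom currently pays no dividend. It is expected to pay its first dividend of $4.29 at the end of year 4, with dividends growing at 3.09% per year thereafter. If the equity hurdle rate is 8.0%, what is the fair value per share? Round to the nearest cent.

$69.36

Deferred-dividend DDM. At t=3 the remaining stream is a growing perpetuity with first payment D_4 = 4.29.
V_3 = D_4/(r−g) = 4.29/(0.08−0.0309) = 87.3727
P₀ = V_3/(1+r)^3 = 87.3727/(1+0.08)^3 = 69.3593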